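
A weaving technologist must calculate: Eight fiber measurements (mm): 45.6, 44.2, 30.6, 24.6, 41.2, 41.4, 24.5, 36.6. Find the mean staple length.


Formula: Mean = sum of lengths / count
Sum = 45.6 + 44.2 + 30.6 + 24.6 + 41.2 + 41.4 + 24.5 + 36.6
Sum = 288.7 mm
Mean = 288.7 / 8 = 36.09 mm

36.09 mm


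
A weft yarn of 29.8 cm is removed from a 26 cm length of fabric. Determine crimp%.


Formula: Crimp% = ((L_yarn - L_fabric) / L_fabric) * 100
Step 1: Extension = 29.8 - 26 = 3.8 cm
Step 2: Crimp% = (3.8 / 26) * 100
Step 3: Crimp% = 0.146154 * 100 = 14.6154% ≈ 14.6%

14.6%


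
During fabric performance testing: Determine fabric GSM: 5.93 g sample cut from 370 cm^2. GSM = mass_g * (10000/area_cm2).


Formula: GSM = mass_g / area_m2
Step 1: Convert area: 370 cm^2 = 370 / 10000 = 0.037 m^2
Step 2: GSM = 5.93 g / 0.037 m^2 = 160.3 g/m^2

160.3 g/m^2


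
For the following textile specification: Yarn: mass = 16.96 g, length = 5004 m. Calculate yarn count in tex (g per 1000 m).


Formula: Tex = (mass_g / length_m) * 1000
Substituting: Tex = (16.96 / 5004) * 1000
Intermediate: 16.96 / 5004 = 0.00338929 g/m
Tex = 0.00338929 * 1000 = 3.39 tex

3.39 tex


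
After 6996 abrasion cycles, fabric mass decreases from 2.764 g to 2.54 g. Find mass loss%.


Formula: Mass loss% = ((m_before - m_after) / m_before) * 100
Step 1: Mass loss = 2.764 - 2.54 = 0.224 g
Step 2: Ratio = 0.224 / 2.764 = 0.081042
Step 3: Mass loss% = 0.081042 * 100 = 8.1042% ≈ 8.10%

8.10%


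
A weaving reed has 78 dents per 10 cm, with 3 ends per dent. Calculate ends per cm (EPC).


Formula: EPC = (dents per 10 cm * ends per dent) / 10
Step 1: Total ends per 10 cm = 78 * 3 = 234
Step 2: EPC = 234 / 10 = 23.4 ends/cm

23.4 ends/cm


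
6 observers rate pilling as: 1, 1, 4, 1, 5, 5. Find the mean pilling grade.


Formula: Mean = sum / count
Sum = 1 + 1 + 4 + 1 + 5 + 5 = 17
Mean = 17 / 6 = 2.8

2.8


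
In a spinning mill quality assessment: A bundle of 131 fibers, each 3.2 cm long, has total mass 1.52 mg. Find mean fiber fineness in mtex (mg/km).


Formula: fineness (mtex) = mass (mg) / total length (km) = (mass_mg / total_length_m) * 1000
Step 1: Convert fiber length: 3.2 cm = 0.032 m
Step 2: Total fiber length = 131 * 0.032 = 4.192 m
Step 3: Linear density = 1.52 mg / 4.192 m = 0.3626 mg/m
Step 4: fineness = 0.3626 * 1000 = 362.6 mtex

362.6 mtex


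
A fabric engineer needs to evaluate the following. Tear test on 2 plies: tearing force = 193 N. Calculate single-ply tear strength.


Formula: Per-ply strength = Total force / Number of plies
Per-ply = 193 N / 2
Per-ply = 96.5 N

96.5 N


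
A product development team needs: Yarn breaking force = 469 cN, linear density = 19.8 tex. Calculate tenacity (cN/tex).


Formula: Tenacity = Breaking force / Linear density
Tenacity = 469 cN / 19.8 tex
Tenacity = 23.69 cN/tex

23.69 cN/tex


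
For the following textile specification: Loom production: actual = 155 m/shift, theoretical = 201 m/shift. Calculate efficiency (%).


Formula: Efficiency% = (Actual output / Theoretical output) * 100
Efficiency% = (155 / 201) * 100
Efficiency% = 0.771144 * 100 = 77.1144% ≈ 77.1%

77.1%


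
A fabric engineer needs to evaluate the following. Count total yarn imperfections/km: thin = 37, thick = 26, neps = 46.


Formula: Total = thin places + thick places + neps
Total = 37 + 26 + 46
Total = 109 imperfections/km

109 imperfections/km


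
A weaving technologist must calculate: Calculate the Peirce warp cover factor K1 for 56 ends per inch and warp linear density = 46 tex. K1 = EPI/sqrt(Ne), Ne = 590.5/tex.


Formula: K1 = EPI / sqrt(Ne), with Ne = 590.5 / tex_warp
Step 1: Ne = 590.5 / 46 = 12.837
Step 2: sqrt(Ne) = sqrt(12.837) = 3.5829
Step 3: K1 = 56 / 3.5829 = 15.6

15.6


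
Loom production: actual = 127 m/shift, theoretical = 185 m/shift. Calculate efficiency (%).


Formula: Efficiency% = (Actual output / Theoretical output) * 100
Efficiency% = (127 / 185) * 100
Efficiency% = 0.686486 * 100 = 68.6486% ≈ 68.6%

68.6%


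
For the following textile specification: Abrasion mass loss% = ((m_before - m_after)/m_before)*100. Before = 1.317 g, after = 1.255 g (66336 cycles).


Formula: Mass loss% = ((m_before - m_after) / m_before) * 100
Step 1: Mass loss = 1.317 - 1.255 = 0.062 g
Step 2: Ratio = 0.062 / 1.317 = 0.0470767
Step 3: Mass loss% = 0.0470767 * 100 = 4.70767% ≈ 4.71%

4.71%


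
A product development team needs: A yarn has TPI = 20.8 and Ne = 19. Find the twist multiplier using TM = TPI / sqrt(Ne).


Formula: TM = TPI / sqrt(Ne)
Step 1: sqrt(Ne) = sqrt(19) = 4.3589
Step 2: TM = 20.8 / 4.3589 = 4.77

4.77 TM


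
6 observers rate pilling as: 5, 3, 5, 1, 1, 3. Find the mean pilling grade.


Formula: Mean = sum / count
Sum = 5 + 3 + 5 + 1 + 1 + 3 = 18
Mean = 18 / 6 = 3.0

3.0


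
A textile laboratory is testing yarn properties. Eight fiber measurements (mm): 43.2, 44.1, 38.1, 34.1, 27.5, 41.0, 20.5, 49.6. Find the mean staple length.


Formula: Mean = sum of lengths / count
Sum = 43.2 + 44.1 + 38.1 + 34.1 + 27.5 + 41.0 + 20.5 + 49.6
Sum = 298.1 mm
Mean = 298.1 / 8 = 37.26 mm

37.26 mm


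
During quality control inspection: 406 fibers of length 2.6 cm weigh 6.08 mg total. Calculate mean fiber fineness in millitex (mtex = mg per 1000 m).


Formula: fineness (mtex) = mass (mg) / total length (km) = (mass_mg / total_length_m) * 1000
Step 1: Convert fiber length: 2.6 cm = 0.026 m
Step 2: Total fiber length = 406 * 0.026 = 10.556 m
Step 3: Linear density = 6.08 mg / 10.556 m = 0.5760 mg/m
Step 4: fineness = 0.5760 * 1000 = 576.0 mtex

576.0 mtex


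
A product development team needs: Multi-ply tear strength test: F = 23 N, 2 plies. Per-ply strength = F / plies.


Formula: Per-ply strength = Total force / Number of plies
Per-ply = 23 N / 2
Per-ply = 11.5 N

11.5 N


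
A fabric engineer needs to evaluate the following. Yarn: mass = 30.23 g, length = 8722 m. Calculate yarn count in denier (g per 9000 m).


Formula: den = (mass_g / length_m) * 9000
Substituting: den = (30.23 / 8722) * 9000
Intermediate: 30.23 / 8722 = 0.00346595 g/m
den = 0.00346595 * 9000 = 31.2 denier

31.2 denier


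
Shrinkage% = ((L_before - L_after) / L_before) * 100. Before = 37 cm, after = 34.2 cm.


Formula: Shrinkage% = ((L_before - L_after) / L_before) * 100
Step 1: Shrinkage = 37 - 34.2 = 2.8 cm
Step 2: Shrinkage% = (2.8 / 37) * 100
Step 3: Shrinkage% = 0.075676 * 100 = 7.5676% ≈ 7.6%

7.6%


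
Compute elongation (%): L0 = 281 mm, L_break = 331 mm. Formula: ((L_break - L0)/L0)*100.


Formula: Elongation (%) = ((L_break - L0) / L0) * 100
Step 1: Extension = 331 - 281 = 50 mm
Step 2: Elongation = (50 / 281) * 100
Step 3: Elongation = 0.177936 * 100 = 17.7936% ≈ 17.8%

17.8%


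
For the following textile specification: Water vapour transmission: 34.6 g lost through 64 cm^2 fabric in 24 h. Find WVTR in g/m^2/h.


Formula: WVTR = mass_loss / (area * time)
Step 1: Convert area: 64 cm^2 = 0.0064 m^2
Step 2: WVTR = 34.6 g / (0.0064 m^2 * 24 h)
Step 3: WVTR = 34.6 / 0.1536 = 225.3 g/m^2/h

225.3 g/m^2/h


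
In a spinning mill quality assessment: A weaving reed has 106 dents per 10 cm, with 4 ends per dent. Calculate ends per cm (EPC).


Formula: EPC = (dents per 10 cm * ends per dent) / 10
Step 1: Total ends per 10 cm = 106 * 4 = 424
Step 2: EPC = 424 / 10 = 42.4 ends/cm

42.4 ends/cm


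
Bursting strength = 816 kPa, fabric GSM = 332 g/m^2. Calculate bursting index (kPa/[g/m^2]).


Formula: Bursting Index = Bursting Strength / Fabric GSM
BI = 816 kPa / 332 g/m^2
BI = 2.458 kPa/(g/m^2)

2.458 kPa/(g/m^2)


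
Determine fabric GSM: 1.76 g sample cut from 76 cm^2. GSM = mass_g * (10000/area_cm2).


Formula: GSM = mass_g / area_m2
Step 1: Convert area: 76 cm^2 = 76 / 10000 = 0.0076 m^2
Step 2: GSM = 1.76 g / 0.0076 m^2 = 231.6 g/m^2

231.6 g/m^2


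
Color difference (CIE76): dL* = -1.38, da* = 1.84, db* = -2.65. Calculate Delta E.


Formula: Delta E = sqrt(dL*^2 + da*^2 + db*^2)
Step 1: dL*^2 = (-1.38)^2 = 1.9044
Step 2: da*^2 = 1.84^2 = 3.3856
Step 3: db*^2 = (-2.65)^2 = 7.0225
Step 4: Sum = 1.9044 + 3.3856 + 7.0225 = 12.3125
Step 5: Delta E = sqrt(12.3125) = 3.51

3.51 Delta E


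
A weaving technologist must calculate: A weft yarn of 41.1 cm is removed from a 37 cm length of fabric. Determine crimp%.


Formula: Crimp% = ((L_yarn - L_fabric) / L_fabric) * 100
Step 1: Extension = 41.1 - 37 = 4.1 cm
Step 2: Crimp% = (4.1 / 37) * 100
Step 3: Crimp% = 0.110811 * 100 = 11.0811% ≈ 11.1%

11.1%


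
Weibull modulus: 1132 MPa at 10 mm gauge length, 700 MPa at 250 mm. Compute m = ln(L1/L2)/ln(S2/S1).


Formula: m = ln(L1/L2) / ln(S2/S1)
Step 1: ln(L1/L2) = ln(10/250) = -3.21888
Step 2: S2/S1 = 700/1132 = 0.61837
Step 3: ln(S2/S1) = ln(0.61837) = -0.48067
Step 4: m = -3.21888 / -0.48067 = 6.70

6.70 (Weibull m)


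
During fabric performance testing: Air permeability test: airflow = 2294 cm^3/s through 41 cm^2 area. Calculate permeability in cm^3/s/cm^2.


Formula: Air Permeability = Airflow / Test Area
AP = 2294 cm^3/s / 41 cm^2
AP = 56.0 cm^3/s/cm^2

56.0 cm^3/s/cm^2


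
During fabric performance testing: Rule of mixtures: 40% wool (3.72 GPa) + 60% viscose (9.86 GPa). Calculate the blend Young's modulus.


Formula: Blend property = (fraction_A * property_A) + (fraction_B * property_B)
Step 1: Contribution A = 40/100 * 3.72 GPa = 1.488 GPa
Step 2: Contribution B = 60/100 * 9.86 GPa = 5.916 GPa
Step 3: Blend Young's modulus = 1.488 + 5.916 = 7.404 GPa

7.404 GPa


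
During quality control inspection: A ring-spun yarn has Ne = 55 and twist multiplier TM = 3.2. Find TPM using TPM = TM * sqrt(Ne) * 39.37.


Formula: TPM = TM * sqrt(Ne) * 39.37
Step 1: sqrt(Ne) = sqrt(55) = 7.4162
Step 2: TM * sqrt(Ne) = 3.2 * 7.4162 = 23.7318
Step 3: TPM = 23.7318 * 39.37 = 934 twists/m

934 twists/m


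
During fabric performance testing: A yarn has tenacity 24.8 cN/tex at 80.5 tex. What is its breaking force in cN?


Formula: Breaking force = Tenacity * Linear density
F = 24.8 cN/tex * 80.5 tex
F = 1996.40 cN

1996.40 cN


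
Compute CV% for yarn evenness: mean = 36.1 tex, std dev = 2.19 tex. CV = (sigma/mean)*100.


Formula: CV% = (standard deviation / mean) * 100
Step 1: Ratio = 2.19 / 36.1 = 0.060665
Step 2: CV% = 0.060665 * 100 = 6.0665% ≈ 6.1%

6.1%


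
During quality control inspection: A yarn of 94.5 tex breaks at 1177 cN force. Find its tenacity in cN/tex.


Formula: Tenacity = Breaking force / Linear density
Tenacity = 1177 cN / 94.5 tex
Tenacity = 12.46 cN/tex

12.46 cN/tex


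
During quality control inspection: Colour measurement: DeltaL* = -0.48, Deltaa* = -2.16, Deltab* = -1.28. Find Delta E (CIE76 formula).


Formula: Delta E = sqrt(dL*^2 + da*^2 + db*^2)
Step 1: dL*^2 = (-0.48)^2 = 0.2304
Step 2: da*^2 = (-2.16)^2 = 4.6656
Step 3: db*^2 = (-1.28)^2 = 1.6384
Step 4: Sum = 0.2304 + 4.6656 + 1.6384 = 6.5344
Step 5: Delta E = sqrt(6.5344) = 2.56

2.56 Delta E


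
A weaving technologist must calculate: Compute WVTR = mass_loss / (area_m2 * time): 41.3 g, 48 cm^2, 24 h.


Formula: WVTR = mass_loss / (area * time)
Step 1: Convert area: 48 cm^2 = 0.0048 m^2
Step 2: WVTR = 41.3 g / (0.0048 m^2 * 24 h)
Step 3: WVTR = 41.3 / 0.1152 = 358.5 g/m^2/h

358.5 g/m^2/h


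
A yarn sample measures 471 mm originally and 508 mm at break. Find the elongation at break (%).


Formula: Elongation (%) = ((L_break - L0) / L0) * 100
Step 1: Extension = 508 - 471 = 37 mm
Step 2: Elongation = (37 / 471) * 100
Step 3: Elongation = 0.078556 * 100 = 7.8556% ≈ 7.9%

7.9%


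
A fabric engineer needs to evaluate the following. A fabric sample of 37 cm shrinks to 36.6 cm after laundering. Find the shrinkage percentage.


Formula: Shrinkage% = ((L_before - L_after) / L_before) * 100
Step 1: Shrinkage = 37 - 36.6 = 0.4 cm
Step 2: Shrinkage% = (0.4 / 37) * 100
Step 3: Shrinkage% = 0.010811 * 100 = 1.0811% ≈ 1.1%

1.1%


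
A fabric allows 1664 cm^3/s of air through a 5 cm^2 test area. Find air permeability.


Formula: Air Permeability = Airflow / Test Area
AP = 1664 cm^3/s / 5 cm^2
AP = 332.8 cm^3/s/cm^2

332.8 cm^3/s/cm^2


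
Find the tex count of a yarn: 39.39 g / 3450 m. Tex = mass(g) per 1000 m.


Formula: Tex = (mass_g / length_m) * 1000
Substituting: Tex = (39.39 / 3450) * 1000
Intermediate: 39.39 / 3450 = 0.01141739 g/m
Tex = 0.01141739 * 1000 = 11.42 tex

11.42 tex


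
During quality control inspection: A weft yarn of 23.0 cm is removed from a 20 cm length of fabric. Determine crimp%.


Formula: Crimp% = ((L_yarn - L_fabric) / L_fabric) * 100
Step 1: Extension = 23.0 - 20 = 3.0 cm
Step 2: Crimp% = (3.0 / 20) * 100
Step 3: Crimp% = 0.15 * 100 = 15.0%

15.0%


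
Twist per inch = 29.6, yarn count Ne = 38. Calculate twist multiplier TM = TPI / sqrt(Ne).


Formula: TM = TPI / sqrt(Ne)
Step 1: sqrt(Ne) = sqrt(38) = 6.1644
Step 2: TM = 29.6 / 6.1644 = 4.80

4.80 TM


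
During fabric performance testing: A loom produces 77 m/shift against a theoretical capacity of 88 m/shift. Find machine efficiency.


Formula: Efficiency% = (Actual output / Theoretical output) * 100
Efficiency% = (77 / 88) * 100
Efficiency% = 0.875 * 100 = 87.5%

87.5%


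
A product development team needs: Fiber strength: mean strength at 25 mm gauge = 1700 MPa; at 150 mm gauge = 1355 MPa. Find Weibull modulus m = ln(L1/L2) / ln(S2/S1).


Formula: m = ln(L1/L2) / ln(S2/S1)
Step 1: ln(L1/L2) = ln(25/150) = -1.79176
Step 2: S2/S1 = 1355/1700 = 0.79706
Step 3: ln(S2/S1) = ln(0.79706) = -0.22683
Step 4: m = -1.79176 / -0.22683 = 7.90

7.90 (Weibull m)


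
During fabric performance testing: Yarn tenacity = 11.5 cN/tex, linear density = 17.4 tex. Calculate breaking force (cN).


Formula: Breaking force = Tenacity * Linear density
F = 11.5 cN/tex * 17.4 tex
F = 200.10 cN

200.10 cN


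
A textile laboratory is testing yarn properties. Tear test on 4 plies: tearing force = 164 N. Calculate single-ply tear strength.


Formula: Per-ply strength = Total force / Number of plies
Per-ply = 164 N / 4
Per-ply = 41 N

41 N


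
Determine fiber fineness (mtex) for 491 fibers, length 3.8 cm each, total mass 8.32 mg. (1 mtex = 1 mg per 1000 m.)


Formula: fineness (mtex) = mass (mg) / total length (km) = (mass_mg / total_length_m) * 1000
Step 1: Convert fiber length: 3.8 cm = 0.038 m
Step 2: Total fiber length = 491 * 0.038 = 18.658 m
Step 3: Linear density = 8.32 mg / 18.658 m = 0.4459 mg/m
Step 4: fineness = 0.4459 * 1000 = 445.9 mtex

445.9 mtex


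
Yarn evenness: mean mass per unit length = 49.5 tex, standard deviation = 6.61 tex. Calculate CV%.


Formula: CV% = (standard deviation / mean) * 100
Step 1: Ratio = 6.61 / 49.5 = 0.133535
Step 2: CV% = 0.133535 * 100 = 13.3535% ≈ 13.4%

13.4%


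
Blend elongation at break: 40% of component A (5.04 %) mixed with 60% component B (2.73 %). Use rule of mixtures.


Formula: Blend property = (fraction_A * property_A) + (fraction_B * property_B)
Step 1: Contribution A = 40/100 * 5.04 % = 2.016 %
Step 2: Contribution B = 60/100 * 2.73 % = 1.638 %
Step 3: Blend elongation at break = 2.016 + 1.638 = 3.654 %

3.654 %


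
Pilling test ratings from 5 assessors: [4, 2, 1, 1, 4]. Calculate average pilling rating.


Formula: Mean = sum / count
Sum = 4 + 2 + 1 + 1 + 4 = 12
Mean = 12 / 5 = 2.4

2.4


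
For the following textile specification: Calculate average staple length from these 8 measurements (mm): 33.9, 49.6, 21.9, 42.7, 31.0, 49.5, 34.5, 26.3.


Formula: Mean = sum of lengths / count
Sum = 33.9 + 49.6 + 21.9 + 42.7 + 31.0 + 49.5 + 34.5 + 26.3
Sum = 289.4 mm
Mean = 289.4 / 8 = 36.18 mm

36.18 mm


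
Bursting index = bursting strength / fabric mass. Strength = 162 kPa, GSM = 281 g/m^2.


Formula: Bursting Index = Bursting Strength / Fabric GSM
BI = 162 kPa / 281 g/m^2
BI = 0.577 kPa/(g/m^2)

0.577 kPa/(g/m^2)


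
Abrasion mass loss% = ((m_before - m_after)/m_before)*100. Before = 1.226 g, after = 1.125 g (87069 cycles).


Formula: Mass loss% = ((m_before - m_after) / m_before) * 100
Step 1: Mass loss = 1.226 - 1.125 = 0.101 g
Step 2: Ratio = 0.101 / 1.226 = 0.0823817
Step 3: Mass loss% = 0.0823817 * 100 = 8.23817% ≈ 8.24%

8.24%


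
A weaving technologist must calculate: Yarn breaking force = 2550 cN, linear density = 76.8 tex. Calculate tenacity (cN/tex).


Formula: Tenacity = Breaking force / Linear density
Tenacity = 2550 cN / 76.8 tex
Tenacity = 33.20 cN/tex

33.20 cN/tex


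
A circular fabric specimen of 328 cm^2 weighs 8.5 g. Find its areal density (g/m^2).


Formula: GSM = mass_g / area_m2
Step 1: Convert area: 328 cm^2 = 328 / 10000 = 0.0328 m^2
Step 2: GSM = 8.5 g / 0.0328 m^2 = 259.1 g/m^2

259.1 g/m^2


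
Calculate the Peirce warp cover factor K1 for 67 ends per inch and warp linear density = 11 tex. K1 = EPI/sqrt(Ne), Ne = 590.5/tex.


Formula: K1 = EPI / sqrt(Ne), with Ne = 590.5 / tex_warp
Step 1: Ne = 590.5 / 11 = 53.682
Step 2: sqrt(Ne) = sqrt(53.682) = 7.3268
Step 3: K1 = 67 / 7.3268 = 9.1

9.1


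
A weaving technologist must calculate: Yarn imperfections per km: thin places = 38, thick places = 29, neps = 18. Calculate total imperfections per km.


Formula: Total = thin places + thick places + neps
Total = 38 + 29 + 18
Total = 85 imperfections/km

85 imperfections/km


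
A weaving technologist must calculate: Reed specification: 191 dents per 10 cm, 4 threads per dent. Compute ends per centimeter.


Formula: EPC = (dents per 10 cm * ends per dent) / 10
Step 1: Total ends per 10 cm = 191 * 4 = 764
Step 2: EPC = 764 / 10 = 76.4 ends/cm

76.4 ends/cm


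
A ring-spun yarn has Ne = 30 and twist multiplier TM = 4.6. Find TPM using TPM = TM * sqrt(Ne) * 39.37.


Formula: TPM = TM * sqrt(Ne) * 39.37
Step 1: sqrt(Ne) = sqrt(30) = 5.4772
Step 2: TM * sqrt(Ne) = 4.6 * 5.4772 = 25.1951
Step 3: TPM = 25.1951 * 39.37 = 992 twists/m

992 twists/m


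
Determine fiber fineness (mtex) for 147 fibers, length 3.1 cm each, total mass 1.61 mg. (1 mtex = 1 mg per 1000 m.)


Formula: fineness (mtex) = mass (mg) / total length (km) = (mass_mg / total_length_m) * 1000
Step 1: Convert fiber length: 3.1 cm = 0.031 m
Step 2: Total fiber length = 147 * 0.031 = 4.557 m
Step 3: Linear density = 1.61 mg / 4.557 m = 0.3533 mg/m
Step 4: fineness = 0.3533 * 1000 = 353.3 mtex

353.3 mtex


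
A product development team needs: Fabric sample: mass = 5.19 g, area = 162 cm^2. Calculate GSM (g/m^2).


Formula: GSM = mass_g / area_m2
Step 1: Convert area: 162 cm^2 = 162 / 10000 = 0.0162 m^2
Step 2: GSM = 5.19 g / 0.0162 m^2 = 320.4 g/m^2

320.4 g/m^2


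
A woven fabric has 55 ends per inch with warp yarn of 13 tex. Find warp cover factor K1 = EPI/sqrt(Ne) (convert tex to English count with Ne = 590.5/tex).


Formula: K1 = EPI / sqrt(Ne), with Ne = 590.5 / tex_warp
Step 1: Ne = 590.5 / 13 = 45.423
Step 2: sqrt(Ne) = sqrt(45.423) = 6.7397
Step 3: K1 = 55 / 6.7397 = 8.2

8.2


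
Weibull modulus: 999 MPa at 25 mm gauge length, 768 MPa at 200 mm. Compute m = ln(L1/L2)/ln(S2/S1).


Formula: m = ln(L1/L2) / ln(S2/S1)
Step 1: ln(L1/L2) = ln(25/200) = -2.07944
Step 2: S2/S1 = 768/999 = 0.76877
Step 3: ln(S2/S1) = ln(0.76877) = -0.26296
Step 4: m = -2.07944 / -0.26296 = 7.91

7.91 (Weibull m)


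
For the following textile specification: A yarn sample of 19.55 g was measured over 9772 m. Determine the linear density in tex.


Formula: Tex = (mass_g / length_m) * 1000
Substituting: Tex = (19.55 / 9772) * 1000
Intermediate: 19.55 / 9772 = 0.00200061 g/m
Tex = 0.00200061 * 1000 = 2.00 tex

2.00 tex


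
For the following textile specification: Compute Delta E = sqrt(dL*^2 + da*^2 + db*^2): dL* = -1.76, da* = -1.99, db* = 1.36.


Formula: Delta E = sqrt(dL*^2 + da*^2 + db*^2)
Step 1: dL*^2 = (-1.76)^2 = 3.0976
Step 2: da*^2 = (-1.99)^2 = 3.9601
Step 3: db*^2 = 1.36^2 = 1.8496
Step 4: Sum = 3.0976 + 3.9601 + 1.8496 = 8.9073
Step 5: Delta E = sqrt(8.9073) = 2.98

2.98 Delta E


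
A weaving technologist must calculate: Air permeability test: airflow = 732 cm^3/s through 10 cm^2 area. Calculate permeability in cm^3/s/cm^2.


Formula: Air Permeability = Airflow / Test Area
AP = 732 cm^3/s / 10 cm^2
AP = 73.2 cm^3/s/cm^2

73.2 cm^3/s/cm^2


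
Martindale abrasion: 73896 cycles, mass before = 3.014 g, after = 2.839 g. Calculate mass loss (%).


Formula: Mass loss% = ((m_before - m_after) / m_before) * 100
Step 1: Mass loss = 3.014 - 2.839 = 0.175 g
Step 2: Ratio = 0.175 / 3.014 = 0.0580624
Step 3: Mass loss% = 0.0580624 * 100 = 5.80624% ≈ 5.81%

5.81%


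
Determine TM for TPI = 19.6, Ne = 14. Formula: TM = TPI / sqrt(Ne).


Formula: TM = TPI / sqrt(Ne)
Step 1: sqrt(Ne) = sqrt(14) = 3.7417
Step 2: TM = 19.6 / 3.7417 = 5.24

5.24 TM


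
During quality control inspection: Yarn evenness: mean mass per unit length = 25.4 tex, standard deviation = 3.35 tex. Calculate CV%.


Formula: CV% = (standard deviation / mean) * 100
Step 1: Ratio = 3.35 / 25.4 = 0.13189
Step 2: CV% = 0.13189 * 100 = 13.189% ≈ 13.2%

13.2%


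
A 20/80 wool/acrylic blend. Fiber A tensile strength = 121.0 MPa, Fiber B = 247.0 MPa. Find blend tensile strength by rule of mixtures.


Formula: Blend property = (fraction_A * property_A) + (fraction_B * property_B)
Step 1: Contribution A = 20/100 * 121.0 MPa = 24.2 MPa
Step 2: Contribution B = 80/100 * 247.0 MPa = 197.6 MPa
Step 3: Blend tensile strength = 24.2 + 197.6 = 221.8 MPa

221.8 MPa


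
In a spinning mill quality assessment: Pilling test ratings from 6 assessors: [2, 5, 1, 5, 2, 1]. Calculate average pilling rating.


Formula: Mean = sum / count
Sum = 2 + 5 + 1 + 5 + 2 + 1 = 16
Mean = 16 / 6 = 2.7

2.7


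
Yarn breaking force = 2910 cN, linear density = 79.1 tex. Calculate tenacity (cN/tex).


Formula: Tenacity = Breaking force / Linear density
Tenacity = 2910 cN / 79.1 tex
Tenacity = 36.79 cN/tex

36.79 cN/tex


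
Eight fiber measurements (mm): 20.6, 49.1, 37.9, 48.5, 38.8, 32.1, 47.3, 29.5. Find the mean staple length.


Formula: Mean = sum of lengths / count
Sum = 20.6 + 49.1 + 37.9 + 48.5 + 38.8 + 32.1 + 47.3 + 29.5
Sum = 303.8 mm
Mean = 303.8 / 8 = 37.98 mm

37.98 mm


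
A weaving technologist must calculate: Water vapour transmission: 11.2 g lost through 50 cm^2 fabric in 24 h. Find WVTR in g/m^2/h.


Formula: WVTR = mass_loss / (area * time)
Step 1: Convert area: 50 cm^2 = 0.005 m^2
Step 2: WVTR = 11.2 g / (0.005 m^2 * 24 h)
Step 3: WVTR = 11.2 / 0.12 = 93.3 g/m^2/h

93.3 g/m^2/h


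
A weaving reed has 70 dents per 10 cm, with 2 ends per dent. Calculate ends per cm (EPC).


Formula: EPC = (dents per 10 cm * ends per dent) / 10
Step 1: Total ends per 10 cm = 70 * 2 = 140
Step 2: EPC = 140 / 10 = 14.0 ends/cm

14.0 ends/cm


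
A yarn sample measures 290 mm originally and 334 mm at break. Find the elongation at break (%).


Formula: Elongation (%) = ((L_break - L0) / L0) * 100
Step 1: Extension = 334 - 290 = 44 mm
Step 2: Elongation = (44 / 290) * 100
Step 3: Elongation = 0.151724 * 100 = 15.1724% ≈ 15.2%

15.2%


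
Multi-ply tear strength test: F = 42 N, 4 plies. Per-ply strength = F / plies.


Formula: Per-ply strength = Total force / Number of plies
Per-ply = 42 N / 4
Per-ply = 10.5 N

10.5 N


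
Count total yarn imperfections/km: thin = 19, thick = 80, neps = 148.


Formula: Total = thin places + thick places + neps
Total = 19 + 80 + 148
Total = 247 imperfections/km

247 imperfections/km


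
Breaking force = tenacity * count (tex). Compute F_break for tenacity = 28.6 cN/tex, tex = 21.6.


Formula: Breaking force = Tenacity * Linear density
F = 28.6 cN/tex * 21.6 tex
F = 617.76 cN

617.76 cN


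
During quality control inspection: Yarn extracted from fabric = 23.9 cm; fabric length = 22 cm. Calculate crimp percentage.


Formula: Crimp% = ((L_yarn - L_fabric) / L_fabric) * 100
Step 1: Extension = 23.9 - 22 = 1.9 cm
Step 2: Crimp% = (1.9 / 22) * 100
Step 3: Crimp% = 0.086364 * 100 = 8.6364% ≈ 8.6%

8.6%


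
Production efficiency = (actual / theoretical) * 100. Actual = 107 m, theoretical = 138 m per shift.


Formula: Efficiency% = (Actual output / Theoretical output) * 100
Efficiency% = (107 / 138) * 100
Efficiency% = 0.775362 * 100 = 77.5362% ≈ 77.5%

77.5%


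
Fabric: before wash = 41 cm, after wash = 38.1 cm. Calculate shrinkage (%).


Formula: Shrinkage% = ((L_before - L_after) / L_before) * 100
Step 1: Shrinkage = 41 - 38.1 = 2.9 cm
Step 2: Shrinkage% = (2.9 / 41) * 100
Step 3: Shrinkage% = 0.070732 * 100 = 7.0732% ≈ 7.1%

7.1%


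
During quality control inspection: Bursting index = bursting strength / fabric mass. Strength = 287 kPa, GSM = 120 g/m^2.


Formula: Bursting Index = Bursting Strength / Fabric GSM
BI = 287 kPa / 120 g/m^2
BI = 2.392 kPa/(g/m^2)

2.392 kPa/(g/m^2)


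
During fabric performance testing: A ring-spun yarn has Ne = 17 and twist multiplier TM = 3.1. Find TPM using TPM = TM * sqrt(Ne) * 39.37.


Formula: TPM = TM * sqrt(Ne) * 39.37
Step 1: sqrt(Ne) = sqrt(17) = 4.1231
Step 2: TM * sqrt(Ne) = 3.1 * 4.1231 = 12.7816
Step 3: TPM = 12.7816 * 39.37 = 503 twists/m

503 twists/m


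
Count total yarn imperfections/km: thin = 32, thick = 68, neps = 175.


Formula: Total = thin places + thick places + neps
Total = 32 + 68 + 175
Total = 275 imperfections/km

275 imperfections/km


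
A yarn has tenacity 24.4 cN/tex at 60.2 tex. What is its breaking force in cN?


Formula: Breaking force = Tenacity * Linear density
F = 24.4 cN/tex * 60.2 tex
F = 1468.88 cN

1468.88 cN


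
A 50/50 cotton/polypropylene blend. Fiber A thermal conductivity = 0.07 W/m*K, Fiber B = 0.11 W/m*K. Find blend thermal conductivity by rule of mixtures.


Formula: Blend property = (fraction_A * property_A) + (fraction_B * property_B)
Step 1: Contribution A = 50/100 * 0.07 W/m*K = 0.035 W/m*K
Step 2: Contribution B = 50/100 * 0.11 W/m*K = 0.055 W/m*K
Step 3: Blend thermal conductivity = 0.035 + 0.055 = 0.09 W/m*K

0.09 W/m*K


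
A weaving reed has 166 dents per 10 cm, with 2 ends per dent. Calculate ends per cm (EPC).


Formula: EPC = (dents per 10 cm * ends per dent) / 10
Step 1: Total ends per 10 cm = 166 * 2 = 332
Step 2: EPC = 332 / 10 = 33.2 ends/cm

33.2 ends/cm


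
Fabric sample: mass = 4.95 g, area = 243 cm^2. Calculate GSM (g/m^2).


Formula: GSM = mass_g / area_m2
Step 1: Convert area: 243 cm^2 = 243 / 10000 = 0.0243 m^2
Step 2: GSM = 4.95 g / 0.0243 m^2 = 203.7 g/m^2

203.7 g/m^2


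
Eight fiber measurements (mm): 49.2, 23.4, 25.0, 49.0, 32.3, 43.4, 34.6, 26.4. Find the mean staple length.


Formula: Mean = sum of lengths / count
Sum = 49.2 + 23.4 + 25.0 + 49.0 + 32.3 + 43.4 + 34.6 + 26.4
Sum = 283.3 mm
Mean = 283.3 / 8 = 35.41 mm

35.41 mm


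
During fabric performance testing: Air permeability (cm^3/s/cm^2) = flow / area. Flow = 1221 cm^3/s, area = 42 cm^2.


Formula: Air Permeability = Airflow / Test Area
AP = 1221 cm^3/s / 42 cm^2
AP = 29.1 cm^3/s/cm^2

29.1 cm^3/s/cm^2


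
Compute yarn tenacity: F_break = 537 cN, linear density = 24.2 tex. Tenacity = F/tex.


Formula: Tenacity = Breaking force / Linear density
Tenacity = 537 cN / 24.2 tex
Tenacity = 22.19 cN/tex

22.19 cN/tex


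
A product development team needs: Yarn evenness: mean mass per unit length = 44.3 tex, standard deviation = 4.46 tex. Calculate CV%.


Formula: CV% = (standard deviation / mean) * 100
Step 1: Ratio = 4.46 / 44.3 = 0.100677
Step 2: CV% = 0.100677 * 100 = 10.0677% ≈ 10.1%

10.1%


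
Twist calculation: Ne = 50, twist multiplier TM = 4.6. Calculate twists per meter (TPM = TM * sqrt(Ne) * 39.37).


Formula: TPM = TM * sqrt(Ne) * 39.37
Step 1: sqrt(Ne) = sqrt(50) = 7.0711
Step 2: TM * sqrt(Ne) = 4.6 * 7.0711 = 32.5271
Step 3: TPM = 32.5271 * 39.37 = 1281 twists/m

1281 twists/m


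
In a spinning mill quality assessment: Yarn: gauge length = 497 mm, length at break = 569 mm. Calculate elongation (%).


Formula: Elongation (%) = ((L_break - L0) / L0) * 100
Step 1: Extension = 569 - 497 = 72 mm
Step 2: Elongation = (72 / 497) * 100
Step 3: Elongation = 0.144869 * 100 = 14.4869% ≈ 14.5%

14.5%


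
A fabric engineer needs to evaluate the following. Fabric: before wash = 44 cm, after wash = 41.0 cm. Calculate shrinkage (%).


Formula: Shrinkage% = ((L_before - L_after) / L_before) * 100
Step 1: Shrinkage = 44 - 41.0 = 3.0 cm
Step 2: Shrinkage% = (3.0 / 44) * 100
Step 3: Shrinkage% = 0.068182 * 100 = 6.8182% ≈ 6.8%

6.8%


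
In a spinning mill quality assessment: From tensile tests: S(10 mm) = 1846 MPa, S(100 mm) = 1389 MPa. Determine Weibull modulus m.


Formula: m = ln(L1/L2) / ln(S2/S1)
Step 1: ln(L1/L2) = ln(10/100) = -2.30259
Step 2: S2/S1 = 1389/1846 = 0.75244
Step 3: ln(S2/S1) = ln(0.75244) = -0.28443
Step 4: m = -2.30259 / -0.28443 = 8.10

8.10 (Weibull m)


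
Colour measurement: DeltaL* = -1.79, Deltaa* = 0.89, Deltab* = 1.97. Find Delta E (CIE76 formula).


Formula: Delta E = sqrt(dL*^2 + da*^2 + db*^2)
Step 1: dL*^2 = (-1.79)^2 = 3.2041
Step 2: da*^2 = 0.89^2 = 0.7921
Step 3: db*^2 = 1.97^2 = 3.8809
Step 4: Sum = 3.2041 + 0.7921 + 3.8809 = 7.8771
Step 5: Delta E = sqrt(7.8771) = 2.81

2.81 Delta E


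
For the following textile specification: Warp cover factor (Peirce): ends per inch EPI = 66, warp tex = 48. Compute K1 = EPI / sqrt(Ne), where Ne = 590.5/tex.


Formula: K1 = EPI / sqrt(Ne), with Ne = 590.5 / tex_warp
Step 1: Ne = 590.5 / 48 = 12.302
Step 2: sqrt(Ne) = sqrt(12.302) = 3.5074
Step 3: K1 = 66 / 3.5074 = 18.8

18.8


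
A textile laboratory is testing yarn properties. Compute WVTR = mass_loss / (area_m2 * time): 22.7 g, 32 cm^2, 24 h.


Formula: WVTR = mass_loss / (area * time)
Step 1: Convert area: 32 cm^2 = 0.0032 m^2
Step 2: WVTR = 22.7 g / (0.0032 m^2 * 24 h)
Step 3: WVTR = 22.7 / 0.0768 = 295.6 g/m^2/h

295.6 g/m^2/h


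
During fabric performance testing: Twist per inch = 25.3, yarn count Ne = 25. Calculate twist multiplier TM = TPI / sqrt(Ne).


Formula: TM = TPI / sqrt(Ne)
Step 1: sqrt(Ne) = sqrt(25) = 5
Step 2: TM = 25.3 / 5 = 5.06

5.06 TM


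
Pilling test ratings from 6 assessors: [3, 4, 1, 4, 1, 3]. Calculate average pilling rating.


Formula: Mean = sum / count
Sum = 3 + 4 + 1 + 4 + 1 + 3 = 16
Mean = 16 / 6 = 2.7

2.7


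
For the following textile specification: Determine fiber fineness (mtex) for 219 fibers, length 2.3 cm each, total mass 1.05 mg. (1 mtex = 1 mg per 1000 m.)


Formula: fineness (mtex) = mass (mg) / total length (km) = (mass_mg / total_length_m) * 1000
Step 1: Convert fiber length: 2.3 cm = 0.023 m
Step 2: Total fiber length = 219 * 0.023 = 5.037 m
Step 3: Linear density = 1.05 mg / 5.037 m = 0.2085 mg/m
Step 4: fineness = 0.2085 * 1000 = 208.5 mtex

208.5 mtex


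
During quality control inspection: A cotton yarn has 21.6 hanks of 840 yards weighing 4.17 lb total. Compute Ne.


Formula: Ne = hanks / mass_lb
Substituting: Ne = 21.6 / 4.17
Ne = 5.2

5.2 Ne


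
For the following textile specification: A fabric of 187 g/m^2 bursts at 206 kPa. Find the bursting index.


Formula: Bursting Index = Bursting Strength / Fabric GSM
BI = 206 kPa / 187 g/m^2
BI = 1.102 kPa/(g/m^2)

1.102 kPa/(g/m^2)


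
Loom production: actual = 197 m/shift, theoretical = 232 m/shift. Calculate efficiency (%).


Formula: Efficiency% = (Actual output / Theoretical output) * 100
Efficiency% = (197 / 232) * 100
Efficiency% = 0.849138 * 100 = 84.9138% ≈ 84.9%

84.9%


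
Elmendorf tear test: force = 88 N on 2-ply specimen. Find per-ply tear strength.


Formula: Per-ply strength = Total force / Number of plies
Per-ply = 88 N / 2
Per-ply = 44 N

44 N


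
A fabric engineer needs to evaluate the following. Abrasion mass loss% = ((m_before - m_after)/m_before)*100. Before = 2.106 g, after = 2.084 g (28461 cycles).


Formula: Mass loss% = ((m_before - m_after) / m_before) * 100
Step 1: Mass loss = 2.106 - 2.084 = 0.022 g
Step 2: Ratio = 0.022 / 2.106 = 0.0104463
Step 3: Mass loss% = 0.0104463 * 100 = 1.04463% ≈ 1.04%

1.04%


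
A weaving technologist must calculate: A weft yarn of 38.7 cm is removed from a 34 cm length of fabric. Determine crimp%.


Formula: Crimp% = ((L_yarn - L_fabric) / L_fabric) * 100
Step 1: Extension = 38.7 - 34 = 4.7 cm
Step 2: Crimp% = (4.7 / 34) * 100
Step 3: Crimp% = 0.138235 * 100 = 13.8235% ≈ 13.8%

13.8%


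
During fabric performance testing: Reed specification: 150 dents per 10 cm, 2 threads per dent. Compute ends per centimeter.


Formula: EPC = (dents per 10 cm * ends per dent) / 10
Step 1: Total ends per 10 cm = 150 * 2 = 300
Step 2: EPC = 300 / 10 = 30.0 ends/cm

30.0 ends/cm


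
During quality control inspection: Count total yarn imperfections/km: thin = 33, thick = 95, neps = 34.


Formula: Total = thin places + thick places + neps
Total = 33 + 95 + 34
Total = 162 imperfections/km

162 imperfections/km


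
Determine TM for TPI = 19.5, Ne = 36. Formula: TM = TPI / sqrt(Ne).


Formula: TM = TPI / sqrt(Ne)
Step 1: sqrt(Ne) = sqrt(36) = 6
Step 2: TM = 19.5 / 6 = 3.25

3.25 TM


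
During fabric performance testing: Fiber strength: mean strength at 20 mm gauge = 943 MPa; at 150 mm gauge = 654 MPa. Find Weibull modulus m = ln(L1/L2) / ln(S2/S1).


Formula: m = ln(L1/L2) / ln(S2/S1)
Step 1: ln(L1/L2) = ln(20/150) = -2.01490
Step 2: S2/S1 = 654/943 = 0.69353
Step 3: ln(S2/S1) = ln(0.69353) = -0.36596
Step 4: m = -2.01490 / -0.36596 = 5.51

5.51 (Weibull m)


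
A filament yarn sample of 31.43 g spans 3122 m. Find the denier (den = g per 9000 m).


Formula: den = (mass_g / length_m) * 9000
Substituting: den = (31.43 / 3122) * 9000
Intermediate: 31.43 / 3122 = 0.01006726 g/m
den = 0.01006726 * 9000 = 90.6 denier

90.6 denier


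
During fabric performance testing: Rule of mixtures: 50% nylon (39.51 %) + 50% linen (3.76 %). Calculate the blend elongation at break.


Formula: Blend property = (fraction_A * property_A) + (fraction_B * property_B)
Step 1: Contribution A = 50/100 * 39.51 % = 19.755 %
Step 2: Contribution B = 50/100 * 3.76 % = 1.88 %
Step 3: Blend elongation at break = 19.755 + 1.88 = 21.635 %

21.635 %


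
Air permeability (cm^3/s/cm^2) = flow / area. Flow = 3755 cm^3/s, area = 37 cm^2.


Formula: Air Permeability = Airflow / Test Area
AP = 3755 cm^3/s / 37 cm^2
AP = 101.5 cm^3/s/cm^2

101.5 cm^3/s/cm^2


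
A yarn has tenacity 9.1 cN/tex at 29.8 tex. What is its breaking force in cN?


Formula: Breaking force = Tenacity * Linear density
F = 9.1 cN/tex * 29.8 tex
F = 271.18 cN

271.18 cN


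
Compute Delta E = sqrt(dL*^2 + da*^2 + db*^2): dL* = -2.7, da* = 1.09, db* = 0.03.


Formula: Delta E = sqrt(dL*^2 + da*^2 + db*^2)
Step 1: dL*^2 = (-2.7)^2 = 7.29
Step 2: da*^2 = 1.09^2 = 1.1881
Step 3: db*^2 = 0.03^2 = 0.0009
Step 4: Sum = 7.29 + 1.1881 + 0.0009 = 8.479
Step 5: Delta E = sqrt(8.479) = 2.91

2.91 Delta E


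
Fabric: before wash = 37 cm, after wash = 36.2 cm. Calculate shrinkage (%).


Formula: Shrinkage% = ((L_before - L_after) / L_before) * 100
Step 1: Shrinkage = 37 - 36.2 = 0.8 cm
Step 2: Shrinkage% = (0.8 / 37) * 100
Step 3: Shrinkage% = 0.021622 * 100 = 2.1622% ≈ 2.2%

2.2%


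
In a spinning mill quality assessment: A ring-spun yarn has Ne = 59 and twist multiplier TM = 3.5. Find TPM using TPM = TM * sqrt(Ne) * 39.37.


Formula: TPM = TM * sqrt(Ne) * 39.37
Step 1: sqrt(Ne) = sqrt(59) = 7.6811
Step 2: TM * sqrt(Ne) = 3.5 * 7.6811 = 26.8839
Step 3: TPM = 26.8839 * 39.37 = 1058 twists/m

1058 twists/m


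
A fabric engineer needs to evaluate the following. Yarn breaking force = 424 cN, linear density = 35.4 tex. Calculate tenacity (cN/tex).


Formula: Tenacity = Breaking force / Linear density
Tenacity = 424 cN / 35.4 tex
Tenacity = 11.98 cN/tex

11.98 cN/tex


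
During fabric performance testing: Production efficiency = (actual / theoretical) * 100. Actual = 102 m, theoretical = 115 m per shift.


Formula: Efficiency% = (Actual output / Theoretical output) * 100
Efficiency% = (102 / 115) * 100
Efficiency% = 0.886957 * 100 = 88.6957% ≈ 88.7%

88.7%


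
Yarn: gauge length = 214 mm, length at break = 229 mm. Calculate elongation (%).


Formula: Elongation (%) = ((L_break - L0) / L0) * 100
Step 1: Extension = 229 - 214 = 15 mm
Step 2: Elongation = (15 / 214) * 100
Step 3: Elongation = 0.070093 * 100 = 7.0093% ≈ 7.0%

7.0%


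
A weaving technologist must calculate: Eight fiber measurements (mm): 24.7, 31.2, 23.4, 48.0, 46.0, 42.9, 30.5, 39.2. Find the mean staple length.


Formula: Mean = sum of lengths / count
Sum = 24.7 + 31.2 + 23.4 + 48.0 + 46.0 + 42.9 + 30.5 + 39.2
Sum = 285.9 mm
Mean = 285.9 / 8 = 35.74 mm

35.74 mm


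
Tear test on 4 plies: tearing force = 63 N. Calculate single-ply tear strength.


Formula: Per-ply strength = Total force / Number of plies
Per-ply = 63 N / 4
Per-ply = 15.75 N

15.75 N


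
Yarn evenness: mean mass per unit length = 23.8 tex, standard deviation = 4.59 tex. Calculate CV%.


Formula: CV% = (standard deviation / mean) * 100
Step 1: Ratio = 4.59 / 23.8 = 0.192857
Step 2: CV% = 0.192857 * 100 = 19.2857% ≈ 19.3%

19.3%


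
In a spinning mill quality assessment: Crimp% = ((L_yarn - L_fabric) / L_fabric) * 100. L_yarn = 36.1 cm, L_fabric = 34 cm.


Formula: Crimp% = ((L_yarn - L_fabric) / L_fabric) * 100
Step 1: Extension = 36.1 - 34 = 2.1 cm
Step 2: Crimp% = (2.1 / 34) * 100
Step 3: Crimp% = 0.061765 * 100 = 6.1765% ≈ 6.2%

6.2%


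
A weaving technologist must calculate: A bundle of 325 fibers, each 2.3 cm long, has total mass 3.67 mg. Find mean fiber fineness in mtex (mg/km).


Formula: fineness (mtex) = mass (mg) / total length (km) = (mass_mg / total_length_m) * 1000
Step 1: Convert fiber length: 2.3 cm = 0.023 m
Step 2: Total fiber length = 325 * 0.023 = 7.475 m
Step 3: Linear density = 3.67 mg / 7.475 m = 0.4910 mg/m
Step 4: fineness = 0.4910 * 1000 = 491.0 mtex

491.0 mtex


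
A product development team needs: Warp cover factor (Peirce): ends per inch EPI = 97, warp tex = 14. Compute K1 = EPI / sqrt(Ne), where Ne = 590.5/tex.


Formula: K1 = EPI / sqrt(Ne), with Ne = 590.5 / tex_warp
Step 1: Ne = 590.5 / 14 = 42.179
Step 2: sqrt(Ne) = sqrt(42.179) = 6.4945
Step 3: K1 = 97 / 6.4945 = 14.9

14.9


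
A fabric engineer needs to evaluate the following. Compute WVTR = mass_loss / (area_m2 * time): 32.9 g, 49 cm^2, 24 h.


Formula: WVTR = mass_loss / (area * time)
Step 1: Convert area: 49 cm^2 = 0.0049 m^2
Step 2: WVTR = 32.9 g / (0.0049 m^2 * 24 h)
Step 3: WVTR = 32.9 / 0.1176 = 279.8 g/m^2/h

279.8 g/m^2/h


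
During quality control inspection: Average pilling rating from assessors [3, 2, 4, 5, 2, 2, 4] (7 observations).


Formula: Mean = sum / count
Sum = 3 + 2 + 4 + 5 + 2 + 2 + 4 = 22
Mean = 22 / 7 = 3.1

3.1


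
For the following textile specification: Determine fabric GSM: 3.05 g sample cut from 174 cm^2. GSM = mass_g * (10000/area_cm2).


Formula: GSM = mass_g / area_m2
Step 1: Convert area: 174 cm^2 = 174 / 10000 = 0.0174 m^2
Step 2: GSM = 3.05 g / 0.0174 m^2 = 175.3 g/m^2

175.3 g/m^2


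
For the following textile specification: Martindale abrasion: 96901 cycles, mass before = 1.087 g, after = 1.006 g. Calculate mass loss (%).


Formula: Mass loss% = ((m_before - m_after) / m_before) * 100
Step 1: Mass loss = 1.087 - 1.006 = 0.081 g
Step 2: Ratio = 0.081 / 1.087 = 0.074517
Step 3: Mass loss% = 0.074517 * 100 = 7.4517% ≈ 7.45%

7.45%


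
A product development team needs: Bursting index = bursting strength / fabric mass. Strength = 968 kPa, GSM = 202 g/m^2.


Formula: Bursting Index = Bursting Strength / Fabric GSM
BI = 968 kPa / 202 g/m^2
BI = 4.792 kPa/(g/m^2)

4.792 kPa/(g/m^2)


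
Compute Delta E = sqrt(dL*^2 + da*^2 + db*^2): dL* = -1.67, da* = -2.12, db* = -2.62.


Formula: Delta E = sqrt(dL*^2 + da*^2 + db*^2)
Step 1: dL*^2 = (-1.67)^2 = 2.7889
Step 2: da*^2 = (-2.12)^2 = 4.4944
Step 3: db*^2 = (-2.62)^2 = 6.8644
Step 4: Sum = 2.7889 + 4.4944 + 6.8644 = 14.1477
Step 5: Delta E = sqrt(14.1477) = 3.76

3.76 Delta E
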